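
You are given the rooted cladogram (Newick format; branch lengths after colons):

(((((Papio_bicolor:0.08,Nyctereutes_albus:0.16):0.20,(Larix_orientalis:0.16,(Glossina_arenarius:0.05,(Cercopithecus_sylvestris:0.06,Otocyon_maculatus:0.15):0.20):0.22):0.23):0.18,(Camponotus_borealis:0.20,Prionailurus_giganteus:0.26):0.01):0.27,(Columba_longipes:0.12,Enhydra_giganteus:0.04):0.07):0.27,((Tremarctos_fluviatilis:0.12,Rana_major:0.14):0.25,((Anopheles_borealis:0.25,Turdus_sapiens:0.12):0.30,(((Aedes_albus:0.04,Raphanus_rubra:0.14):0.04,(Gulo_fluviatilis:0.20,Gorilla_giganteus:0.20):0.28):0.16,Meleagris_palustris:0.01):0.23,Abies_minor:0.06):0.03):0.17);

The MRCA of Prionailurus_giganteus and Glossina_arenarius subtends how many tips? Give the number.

8

The MRCA of Prionailurus_giganteus and Glossina_arenarius is the node subtending (((Papio_bicolor,Nyctereutes_albus),(Larix_orientalis,(Glossina_arenarius,(Cercopithecus_sylvestris,Otocyon_maculatus)))),(Camponotus_borealis,Prionailurus_giganteus)).
That clade contains 8 terminal taxa: Camponotus_borealis, Cercopithecus_sylvestris, Glossina_arenarius, Larix_orientalis, Nyctereutes_albus, Otocyon_maculatus, Papio_bicolor, Prionailurus_giganteus.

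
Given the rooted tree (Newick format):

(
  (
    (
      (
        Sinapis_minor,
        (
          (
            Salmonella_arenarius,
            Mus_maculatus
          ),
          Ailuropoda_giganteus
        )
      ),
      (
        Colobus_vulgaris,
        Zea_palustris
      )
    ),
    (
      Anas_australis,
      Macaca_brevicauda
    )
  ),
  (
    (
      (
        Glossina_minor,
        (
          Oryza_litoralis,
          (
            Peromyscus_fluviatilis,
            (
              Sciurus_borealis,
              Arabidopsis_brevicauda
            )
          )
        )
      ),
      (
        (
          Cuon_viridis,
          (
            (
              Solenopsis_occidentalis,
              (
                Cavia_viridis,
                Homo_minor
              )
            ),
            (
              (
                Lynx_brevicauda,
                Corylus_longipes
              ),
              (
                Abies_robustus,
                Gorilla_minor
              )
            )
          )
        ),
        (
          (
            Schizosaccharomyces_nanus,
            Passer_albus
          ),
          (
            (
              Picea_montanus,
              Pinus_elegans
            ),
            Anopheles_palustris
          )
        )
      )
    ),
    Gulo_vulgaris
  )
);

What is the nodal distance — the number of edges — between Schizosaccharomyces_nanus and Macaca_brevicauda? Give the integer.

9

The MRCA of Schizosaccharomyces_nanus and Macaca_brevicauda is the root of the tree.
From Schizosaccharomyces_nanus up to that node: 6 branches. From Macaca_brevicauda up to the same node: 3 branches. Total: 6 + 3 = 9.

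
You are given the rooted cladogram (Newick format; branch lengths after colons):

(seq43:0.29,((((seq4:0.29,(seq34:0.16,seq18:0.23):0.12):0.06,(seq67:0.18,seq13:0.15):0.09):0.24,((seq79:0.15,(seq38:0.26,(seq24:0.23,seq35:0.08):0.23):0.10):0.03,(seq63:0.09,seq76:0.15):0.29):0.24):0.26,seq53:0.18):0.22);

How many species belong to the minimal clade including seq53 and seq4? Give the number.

The MRCA of seq53 and seq4 is the node subtending ((((seq4,(seq34,seq18)),(seq67,seq13)),((seq79,(seq38,(seq24,seq35))),(seq63,seq76))),seq53).
That clade contains 12 terminal taxa: seq13, seq18, seq24, seq34, seq35, seq38, seq4, seq53, seq63, seq67, seq76, seq79.

12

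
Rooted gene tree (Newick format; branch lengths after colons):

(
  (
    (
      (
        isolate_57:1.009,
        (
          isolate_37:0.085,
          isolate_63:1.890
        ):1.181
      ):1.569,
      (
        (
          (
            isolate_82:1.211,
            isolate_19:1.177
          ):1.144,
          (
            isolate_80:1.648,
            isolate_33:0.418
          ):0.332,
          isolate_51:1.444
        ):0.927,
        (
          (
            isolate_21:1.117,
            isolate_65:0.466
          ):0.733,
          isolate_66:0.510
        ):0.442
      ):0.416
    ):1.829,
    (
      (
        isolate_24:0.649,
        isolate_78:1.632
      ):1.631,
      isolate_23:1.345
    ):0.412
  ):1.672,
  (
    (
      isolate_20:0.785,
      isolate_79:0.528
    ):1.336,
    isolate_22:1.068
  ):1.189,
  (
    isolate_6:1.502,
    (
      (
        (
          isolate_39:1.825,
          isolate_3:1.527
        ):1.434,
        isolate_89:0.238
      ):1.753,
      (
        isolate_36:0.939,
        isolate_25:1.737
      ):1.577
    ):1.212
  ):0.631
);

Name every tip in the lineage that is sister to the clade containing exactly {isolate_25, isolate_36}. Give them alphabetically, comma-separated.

The clade containing exactly {isolate_25, isolate_36} attaches to the tree at the node subtending (((isolate_39,isolate_3),isolate_89),(isolate_36,isolate_25)).
The other lineage descending from that same node — the sister group — is ((isolate_39,isolate_3),isolate_89); its 3 tips in alphabetical order are the answer.

isolate_3, isolate_39, isolate_89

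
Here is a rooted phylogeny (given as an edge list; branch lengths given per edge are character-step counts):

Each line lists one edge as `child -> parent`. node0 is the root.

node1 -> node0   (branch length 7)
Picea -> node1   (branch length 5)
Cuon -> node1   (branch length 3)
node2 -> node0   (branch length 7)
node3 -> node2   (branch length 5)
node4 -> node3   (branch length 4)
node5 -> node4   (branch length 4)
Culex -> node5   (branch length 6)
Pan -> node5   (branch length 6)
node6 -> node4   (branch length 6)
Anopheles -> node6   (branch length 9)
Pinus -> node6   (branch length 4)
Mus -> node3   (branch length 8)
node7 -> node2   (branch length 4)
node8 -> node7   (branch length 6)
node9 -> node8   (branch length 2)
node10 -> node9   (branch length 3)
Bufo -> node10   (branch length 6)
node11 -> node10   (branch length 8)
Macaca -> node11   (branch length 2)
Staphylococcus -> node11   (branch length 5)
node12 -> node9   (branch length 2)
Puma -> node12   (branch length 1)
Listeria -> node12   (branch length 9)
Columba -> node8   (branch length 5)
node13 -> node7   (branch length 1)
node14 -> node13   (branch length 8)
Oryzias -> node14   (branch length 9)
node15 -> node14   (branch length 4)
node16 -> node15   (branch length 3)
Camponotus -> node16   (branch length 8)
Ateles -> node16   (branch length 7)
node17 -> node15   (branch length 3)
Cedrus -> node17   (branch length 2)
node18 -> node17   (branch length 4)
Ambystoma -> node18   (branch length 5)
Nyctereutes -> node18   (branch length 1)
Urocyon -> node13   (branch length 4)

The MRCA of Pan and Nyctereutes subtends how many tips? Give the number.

18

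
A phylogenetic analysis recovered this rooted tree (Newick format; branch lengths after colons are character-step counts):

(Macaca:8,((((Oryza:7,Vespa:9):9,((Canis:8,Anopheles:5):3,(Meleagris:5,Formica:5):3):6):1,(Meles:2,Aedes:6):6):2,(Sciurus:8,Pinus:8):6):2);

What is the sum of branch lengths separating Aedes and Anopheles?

The path runs Aedes → … → MRCA → … → Anopheles; the MRCA is the node subtending (((Oryza,Vespa),((Canis,Anopheles),(Meleagris,Formica))),(Meles,Aedes)).
Branch lengths along that path: 6 + 6 + 1 + 6 + 3 + 5 = 27.

27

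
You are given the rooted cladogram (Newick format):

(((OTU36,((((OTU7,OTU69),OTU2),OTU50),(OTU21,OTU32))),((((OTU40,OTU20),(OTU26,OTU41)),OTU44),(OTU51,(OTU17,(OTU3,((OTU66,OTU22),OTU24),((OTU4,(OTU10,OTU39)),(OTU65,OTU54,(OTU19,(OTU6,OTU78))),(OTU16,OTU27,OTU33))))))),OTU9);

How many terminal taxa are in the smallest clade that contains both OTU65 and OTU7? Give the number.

29

The MRCA of OTU65 and OTU7 is the node subtending ((OTU36,((((OTU7,OTU69),OTU2),OTU50),(OTU21,OTU32))),((((OTU40,OTU20),(OTU26,OTU41)),OTU44),(OTU51,(OTU17,(OTU3,((OTU66,OTU22),OTU24),((OTU4,(OTU10,OTU39)),(OTU65,OTU54,(OTU19,(OTU6,OTU78))),(OTU16,OTU27,OTU33))))))).
That clade contains 29 terminal taxa: OTU10, OTU16, OTU17, OTU19, OTU2, OTU20, OTU21, OTU22, OTU24, OTU26, OTU27, OTU3, OTU32, OTU33, OTU36, OTU39, OTU4, OTU40, OTU41, OTU44, OTU50, OTU51, OTU54, OTU6, OTU65, OTU66, OTU69, OTU7, OTU78.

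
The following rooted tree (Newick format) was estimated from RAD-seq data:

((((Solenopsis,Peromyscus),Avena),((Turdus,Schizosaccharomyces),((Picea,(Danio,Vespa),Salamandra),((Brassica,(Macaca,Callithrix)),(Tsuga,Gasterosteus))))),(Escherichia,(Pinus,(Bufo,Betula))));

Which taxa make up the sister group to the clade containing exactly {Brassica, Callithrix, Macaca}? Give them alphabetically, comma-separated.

The clade containing exactly {Brassica, Callithrix, Macaca} attaches to the tree at the node subtending ((Brassica,(Macaca,Callithrix)),(Tsuga,Gasterosteus)).
The other lineage descending from that same node — the sister group — is (Tsuga,Gasterosteus); its 2 tips in alphabetical order are the answer.

Gasterosteus, Tsuga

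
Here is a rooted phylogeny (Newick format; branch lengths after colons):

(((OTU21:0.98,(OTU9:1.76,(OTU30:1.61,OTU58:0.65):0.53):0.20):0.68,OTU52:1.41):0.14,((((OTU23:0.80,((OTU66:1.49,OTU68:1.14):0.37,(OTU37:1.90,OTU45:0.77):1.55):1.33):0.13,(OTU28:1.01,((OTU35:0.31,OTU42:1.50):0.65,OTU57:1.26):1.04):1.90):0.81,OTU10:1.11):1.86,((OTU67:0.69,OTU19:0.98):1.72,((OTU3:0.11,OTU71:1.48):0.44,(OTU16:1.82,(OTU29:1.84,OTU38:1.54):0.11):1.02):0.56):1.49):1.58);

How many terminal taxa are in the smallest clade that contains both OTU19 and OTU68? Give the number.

The MRCA of OTU19 and OTU68 is the node subtending ((((OTU23,((OTU66,OTU68),(OTU37,OTU45))),(OTU28,((OTU35,OTU42),OTU57))),OTU10),((OTU67,OTU19),((OTU3,OTU71),(OTU16,(OTU29,OTU38))))).
That clade contains 17 terminal taxa: OTU10, OTU16, OTU19, OTU23, OTU28, OTU29, OTU3, OTU35, OTU37, OTU38, OTU42, OTU45, OTU57, OTU66, OTU67, OTU68, OTU71.

17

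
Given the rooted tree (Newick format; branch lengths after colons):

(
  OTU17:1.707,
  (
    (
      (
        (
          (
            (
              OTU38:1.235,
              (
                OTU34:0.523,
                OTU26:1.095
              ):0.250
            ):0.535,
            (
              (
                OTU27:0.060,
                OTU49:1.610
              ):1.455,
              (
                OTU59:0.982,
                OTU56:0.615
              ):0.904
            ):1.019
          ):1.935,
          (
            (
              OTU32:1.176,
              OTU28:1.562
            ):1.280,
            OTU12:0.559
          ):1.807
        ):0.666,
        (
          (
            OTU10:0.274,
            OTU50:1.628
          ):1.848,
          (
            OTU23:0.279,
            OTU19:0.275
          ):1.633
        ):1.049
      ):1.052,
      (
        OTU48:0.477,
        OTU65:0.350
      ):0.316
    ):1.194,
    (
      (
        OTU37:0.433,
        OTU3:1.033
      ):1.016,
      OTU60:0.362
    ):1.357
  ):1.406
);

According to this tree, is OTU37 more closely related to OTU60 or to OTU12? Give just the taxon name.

OTU60

The MRCA of OTU37 and OTU60 subtends ((OTU37,OTU3),OTU60) (3 taxa).
The MRCA of OTU37 and OTU12 subtends ((((((OTU38,(OTU34,OTU26)),((OTU27,OTU49),(OTU59,OTU56))),((OTU32,OTU28),OTU12)),((OTU10,OTU50),(OTU23,OTU19))),(OTU48,OTU65)),((OTU37,OTU3),OTU60)) (19 taxa).
The first is nested inside the second, so OTU37 shares a more recent common ancestor with OTU60.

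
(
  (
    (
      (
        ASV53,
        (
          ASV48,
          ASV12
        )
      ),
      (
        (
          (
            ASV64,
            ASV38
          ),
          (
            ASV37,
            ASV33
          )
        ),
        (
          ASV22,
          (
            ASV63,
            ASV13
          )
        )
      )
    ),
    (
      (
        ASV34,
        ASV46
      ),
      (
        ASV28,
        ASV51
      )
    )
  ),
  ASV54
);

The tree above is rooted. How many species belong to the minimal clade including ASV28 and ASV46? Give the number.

4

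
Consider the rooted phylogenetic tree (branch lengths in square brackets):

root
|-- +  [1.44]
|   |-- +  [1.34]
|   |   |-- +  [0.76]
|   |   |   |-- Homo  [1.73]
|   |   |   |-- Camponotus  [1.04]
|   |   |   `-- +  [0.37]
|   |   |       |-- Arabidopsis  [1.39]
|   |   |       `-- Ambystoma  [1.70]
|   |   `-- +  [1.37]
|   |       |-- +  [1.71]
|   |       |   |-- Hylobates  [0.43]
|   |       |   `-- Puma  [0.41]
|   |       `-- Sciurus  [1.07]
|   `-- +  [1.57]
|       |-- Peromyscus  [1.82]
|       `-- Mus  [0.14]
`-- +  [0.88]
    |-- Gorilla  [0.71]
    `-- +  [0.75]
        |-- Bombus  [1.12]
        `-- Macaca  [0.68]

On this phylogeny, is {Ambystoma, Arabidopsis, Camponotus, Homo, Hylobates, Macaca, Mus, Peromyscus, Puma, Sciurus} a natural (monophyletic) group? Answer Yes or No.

No

The MRCA of the listed taxa is the root, so the smallest clade containing them is the whole tree.
That clade also contains Bombus, Gorilla, which are not in the proposed group, so the group is not monophyletic.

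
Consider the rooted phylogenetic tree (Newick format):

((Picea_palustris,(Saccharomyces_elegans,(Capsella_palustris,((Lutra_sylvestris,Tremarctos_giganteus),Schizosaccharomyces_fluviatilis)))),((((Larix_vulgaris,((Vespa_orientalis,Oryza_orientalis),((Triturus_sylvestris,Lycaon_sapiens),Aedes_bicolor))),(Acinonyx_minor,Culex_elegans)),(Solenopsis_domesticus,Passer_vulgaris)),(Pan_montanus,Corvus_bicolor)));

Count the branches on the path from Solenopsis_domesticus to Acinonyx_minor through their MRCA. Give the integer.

5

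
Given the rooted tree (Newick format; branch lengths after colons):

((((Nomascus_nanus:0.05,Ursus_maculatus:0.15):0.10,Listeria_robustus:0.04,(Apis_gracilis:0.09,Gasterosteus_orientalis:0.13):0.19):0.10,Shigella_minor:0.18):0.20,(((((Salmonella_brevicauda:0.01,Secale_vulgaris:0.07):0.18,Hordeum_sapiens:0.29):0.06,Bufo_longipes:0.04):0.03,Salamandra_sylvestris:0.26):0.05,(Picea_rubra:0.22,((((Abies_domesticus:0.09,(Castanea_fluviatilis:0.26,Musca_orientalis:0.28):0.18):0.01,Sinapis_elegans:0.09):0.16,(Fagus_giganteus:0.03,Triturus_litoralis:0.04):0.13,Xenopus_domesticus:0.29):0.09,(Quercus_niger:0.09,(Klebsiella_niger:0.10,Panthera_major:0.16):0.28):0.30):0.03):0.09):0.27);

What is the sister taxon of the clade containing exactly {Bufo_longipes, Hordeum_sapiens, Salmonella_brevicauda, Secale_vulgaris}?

The clade containing exactly {Bufo_longipes, Hordeum_sapiens, Salmonella_brevicauda, Secale_vulgaris} attaches to the tree at the node subtending ((((Salmonella_brevicauda,Secale_vulgaris),Hordeum_sapiens),Bufo_longipes),Salamandra_sylvestris).
The other lineage descending from that same node — the sister group — is the single tip Salamandra_sylvestris.

Salamandra_sylvestris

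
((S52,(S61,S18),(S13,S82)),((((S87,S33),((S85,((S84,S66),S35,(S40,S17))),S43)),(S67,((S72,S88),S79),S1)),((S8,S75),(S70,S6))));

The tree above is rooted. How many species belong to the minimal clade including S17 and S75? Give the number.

18

The MRCA of S17 and S75 is the node subtending ((((S87,S33),((S85,((S84,S66),S35,(S40,S17))),S43)),(S67,((S72,S88),S79),S1)),((S8,S75),(S70,S6))).
That clade contains 18 terminal taxa: S1, S17, S33, S35, S40, S43, S6, S66, S67, S70, S72, S75, S79, S8, S84, S85, S87, S88.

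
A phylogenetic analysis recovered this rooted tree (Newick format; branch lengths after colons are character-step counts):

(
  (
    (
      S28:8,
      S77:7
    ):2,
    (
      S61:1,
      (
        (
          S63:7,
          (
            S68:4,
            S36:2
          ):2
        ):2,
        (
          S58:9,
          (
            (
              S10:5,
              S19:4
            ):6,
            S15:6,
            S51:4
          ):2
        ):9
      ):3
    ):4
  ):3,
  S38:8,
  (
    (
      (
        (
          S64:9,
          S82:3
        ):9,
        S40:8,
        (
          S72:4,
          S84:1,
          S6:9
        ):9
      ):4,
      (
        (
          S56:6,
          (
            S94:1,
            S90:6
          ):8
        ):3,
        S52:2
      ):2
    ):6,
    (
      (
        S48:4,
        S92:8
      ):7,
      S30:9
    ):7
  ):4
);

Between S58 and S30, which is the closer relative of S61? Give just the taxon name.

The MRCA of S61 and S58 subtends (S61,((S63,(S68,S36)),(S58,((S10,S19),S15,S51)))) (9 taxa).
The MRCA of S61 and S30 is the root, subtending the entire tree (25 taxa).
The first is nested inside the second, so S61 shares a more recent common ancestor with S58.

S58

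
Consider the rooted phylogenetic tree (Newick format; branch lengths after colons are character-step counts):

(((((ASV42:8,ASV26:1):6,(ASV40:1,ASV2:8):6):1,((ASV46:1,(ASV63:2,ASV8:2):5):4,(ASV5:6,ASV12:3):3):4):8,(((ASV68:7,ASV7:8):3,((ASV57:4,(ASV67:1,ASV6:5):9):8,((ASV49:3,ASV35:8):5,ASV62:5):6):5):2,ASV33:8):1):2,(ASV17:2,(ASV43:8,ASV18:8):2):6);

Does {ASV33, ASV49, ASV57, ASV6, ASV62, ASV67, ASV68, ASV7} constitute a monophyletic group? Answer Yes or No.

The MRCA of the listed taxa subtends (((ASV68,ASV7),((ASV57,(ASV67,ASV6)),((ASV49,ASV35),ASV62))),ASV33).
That clade also contains ASV35, which is not in the proposed group, so the group is not monophyletic.

No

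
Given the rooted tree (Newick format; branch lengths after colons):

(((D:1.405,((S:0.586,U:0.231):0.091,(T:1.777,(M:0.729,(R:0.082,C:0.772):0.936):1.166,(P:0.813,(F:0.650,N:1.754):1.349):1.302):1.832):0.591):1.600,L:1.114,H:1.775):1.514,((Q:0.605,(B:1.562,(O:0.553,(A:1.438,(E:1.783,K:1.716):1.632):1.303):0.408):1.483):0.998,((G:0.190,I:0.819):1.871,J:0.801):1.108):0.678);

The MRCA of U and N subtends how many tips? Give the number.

The MRCA of U and N is the node subtending ((S,U),(T,(M,(R,C)),(P,(F,N)))).
That clade contains 9 terminal taxa: C, F, M, N, P, R, S, T, U.

9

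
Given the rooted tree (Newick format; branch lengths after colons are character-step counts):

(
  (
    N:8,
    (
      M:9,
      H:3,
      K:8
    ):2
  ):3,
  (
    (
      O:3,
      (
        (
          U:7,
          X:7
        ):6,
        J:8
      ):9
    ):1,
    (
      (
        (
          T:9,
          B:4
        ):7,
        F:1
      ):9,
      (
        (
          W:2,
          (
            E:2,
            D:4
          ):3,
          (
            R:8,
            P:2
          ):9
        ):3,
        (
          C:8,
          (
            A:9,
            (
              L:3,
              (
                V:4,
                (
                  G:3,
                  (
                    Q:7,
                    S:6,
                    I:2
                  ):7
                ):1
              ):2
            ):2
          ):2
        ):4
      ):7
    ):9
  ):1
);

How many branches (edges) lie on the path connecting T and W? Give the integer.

6

The MRCA of T and W is the node subtending (((T,B),F),((W,(E,D),(R,P)),(C,(A,(L,(V,(G,(Q,S,I)))))))).
From T up to that node: 3 branches. From W up to the same node: 3 branches. Total: 3 + 3 = 6.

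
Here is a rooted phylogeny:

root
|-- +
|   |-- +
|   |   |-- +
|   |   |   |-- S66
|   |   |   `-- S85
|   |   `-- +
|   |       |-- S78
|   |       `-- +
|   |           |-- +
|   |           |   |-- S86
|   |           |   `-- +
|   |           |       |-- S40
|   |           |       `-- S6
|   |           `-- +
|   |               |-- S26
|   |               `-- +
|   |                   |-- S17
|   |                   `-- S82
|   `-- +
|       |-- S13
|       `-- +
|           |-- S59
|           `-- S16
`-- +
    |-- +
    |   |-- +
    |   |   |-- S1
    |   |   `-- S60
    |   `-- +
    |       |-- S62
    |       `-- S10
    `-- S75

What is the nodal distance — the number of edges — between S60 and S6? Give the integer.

11

The MRCA of S60 and S6 is the root of the tree.
From S60 up to that node: 4 branches. From S6 up to the same node: 7 branches. Total: 4 + 7 = 11.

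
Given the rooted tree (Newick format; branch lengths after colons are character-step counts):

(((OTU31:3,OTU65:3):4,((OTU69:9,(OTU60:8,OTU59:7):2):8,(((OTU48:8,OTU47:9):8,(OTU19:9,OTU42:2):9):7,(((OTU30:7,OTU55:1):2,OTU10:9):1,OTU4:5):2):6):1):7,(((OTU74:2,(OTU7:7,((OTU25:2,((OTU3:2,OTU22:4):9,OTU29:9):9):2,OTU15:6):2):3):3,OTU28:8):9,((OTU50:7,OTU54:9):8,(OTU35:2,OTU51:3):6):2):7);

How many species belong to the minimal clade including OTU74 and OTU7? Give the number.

7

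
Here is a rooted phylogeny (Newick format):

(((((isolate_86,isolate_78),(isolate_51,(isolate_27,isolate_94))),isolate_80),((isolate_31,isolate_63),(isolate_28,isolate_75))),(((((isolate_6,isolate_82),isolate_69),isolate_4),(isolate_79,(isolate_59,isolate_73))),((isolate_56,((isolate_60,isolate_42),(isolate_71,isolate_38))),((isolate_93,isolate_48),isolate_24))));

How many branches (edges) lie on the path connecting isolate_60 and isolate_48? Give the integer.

7

The MRCA of isolate_60 and isolate_48 is the node subtending ((isolate_56,((isolate_60,isolate_42),(isolate_71,isolate_38))),((isolate_93,isolate_48),isolate_24)).
From isolate_60 up to that node: 4 branches. From isolate_48 up to the same node: 3 branches. Total: 4 + 3 = 7.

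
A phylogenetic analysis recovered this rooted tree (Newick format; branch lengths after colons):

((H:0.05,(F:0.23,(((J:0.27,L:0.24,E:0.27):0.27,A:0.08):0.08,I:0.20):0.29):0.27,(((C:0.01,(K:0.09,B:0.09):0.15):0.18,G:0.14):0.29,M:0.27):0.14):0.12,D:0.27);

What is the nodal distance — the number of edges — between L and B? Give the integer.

10

The MRCA of L and B is the node subtending (H,(F,(((J,L,E),A),I)),(((C,(K,B)),G),M)).
From L up to that node: 5 branches. From B up to the same node: 5 branches. Total: 5 + 5 = 10.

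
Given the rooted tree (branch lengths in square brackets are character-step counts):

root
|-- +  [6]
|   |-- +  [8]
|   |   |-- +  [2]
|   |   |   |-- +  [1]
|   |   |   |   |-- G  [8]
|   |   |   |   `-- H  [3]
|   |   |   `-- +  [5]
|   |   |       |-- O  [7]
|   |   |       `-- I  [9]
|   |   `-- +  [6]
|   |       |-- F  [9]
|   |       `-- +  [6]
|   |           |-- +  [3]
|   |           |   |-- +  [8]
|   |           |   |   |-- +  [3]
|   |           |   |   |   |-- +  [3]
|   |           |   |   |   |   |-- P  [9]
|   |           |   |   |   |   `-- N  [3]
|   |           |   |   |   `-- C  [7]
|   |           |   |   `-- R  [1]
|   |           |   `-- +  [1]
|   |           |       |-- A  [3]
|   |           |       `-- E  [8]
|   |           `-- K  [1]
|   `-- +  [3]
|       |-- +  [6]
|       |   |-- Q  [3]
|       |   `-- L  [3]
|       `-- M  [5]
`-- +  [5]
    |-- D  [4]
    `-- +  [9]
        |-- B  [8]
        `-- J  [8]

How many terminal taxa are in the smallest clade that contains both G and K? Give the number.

12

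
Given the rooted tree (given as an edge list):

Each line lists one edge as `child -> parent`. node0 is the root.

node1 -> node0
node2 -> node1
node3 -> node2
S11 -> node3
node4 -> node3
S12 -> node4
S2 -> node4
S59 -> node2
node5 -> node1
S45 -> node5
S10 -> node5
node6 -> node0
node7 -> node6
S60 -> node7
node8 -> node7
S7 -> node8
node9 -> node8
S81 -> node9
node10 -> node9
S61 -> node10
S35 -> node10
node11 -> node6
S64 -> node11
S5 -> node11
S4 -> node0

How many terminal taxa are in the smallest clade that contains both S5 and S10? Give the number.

14

The MRCA of S5 and S10 is the root, so the clade is the entire tree.
That clade contains 14 terminal taxa: S10, S11, S12, S2, S35, S4, S45, S5, S59, S60, S61, S64, S7, S81.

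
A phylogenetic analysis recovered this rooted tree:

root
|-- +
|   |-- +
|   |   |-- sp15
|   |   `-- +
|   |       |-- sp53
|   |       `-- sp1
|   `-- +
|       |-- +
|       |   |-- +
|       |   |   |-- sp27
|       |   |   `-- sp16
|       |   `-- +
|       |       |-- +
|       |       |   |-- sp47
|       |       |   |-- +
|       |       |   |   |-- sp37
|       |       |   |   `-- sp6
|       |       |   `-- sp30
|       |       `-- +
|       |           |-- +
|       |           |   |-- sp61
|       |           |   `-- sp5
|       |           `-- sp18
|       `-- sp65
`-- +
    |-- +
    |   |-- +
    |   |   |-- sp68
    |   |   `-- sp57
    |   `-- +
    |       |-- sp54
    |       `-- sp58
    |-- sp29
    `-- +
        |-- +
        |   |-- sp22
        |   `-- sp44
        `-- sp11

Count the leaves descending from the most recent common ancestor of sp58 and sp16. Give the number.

21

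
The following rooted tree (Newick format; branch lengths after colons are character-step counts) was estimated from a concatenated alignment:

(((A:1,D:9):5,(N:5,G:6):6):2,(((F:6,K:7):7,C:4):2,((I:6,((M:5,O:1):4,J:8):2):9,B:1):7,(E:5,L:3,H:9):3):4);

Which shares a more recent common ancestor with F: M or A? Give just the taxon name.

M

The MRCA of F and M subtends (((F,K),C),((I,((M,O),J)),B),(E,L,H)) (11 taxa).
The MRCA of F and A is the root, subtending the entire tree (15 taxa).
The first is nested inside the second, so F shares a more recent common ancestor with M.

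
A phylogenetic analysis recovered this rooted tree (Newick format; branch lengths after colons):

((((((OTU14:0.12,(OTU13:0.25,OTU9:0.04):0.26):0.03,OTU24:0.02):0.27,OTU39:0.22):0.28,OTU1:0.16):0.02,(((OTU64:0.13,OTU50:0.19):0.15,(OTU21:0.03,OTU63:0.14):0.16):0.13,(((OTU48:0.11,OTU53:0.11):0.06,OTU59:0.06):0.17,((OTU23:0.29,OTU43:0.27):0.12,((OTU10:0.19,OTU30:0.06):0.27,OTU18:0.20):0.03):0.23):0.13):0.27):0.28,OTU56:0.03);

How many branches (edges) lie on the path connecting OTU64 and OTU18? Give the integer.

The MRCA of OTU64 and OTU18 is the node subtending (((OTU64,OTU50),(OTU21,OTU63)),(((OTU48,OTU53),OTU59),((OTU23,OTU43),((OTU10,OTU30),OTU18)))).
From OTU64 up to that node: 3 branches. From OTU18 up to the same node: 4 branches. Total: 3 + 4 = 7.

7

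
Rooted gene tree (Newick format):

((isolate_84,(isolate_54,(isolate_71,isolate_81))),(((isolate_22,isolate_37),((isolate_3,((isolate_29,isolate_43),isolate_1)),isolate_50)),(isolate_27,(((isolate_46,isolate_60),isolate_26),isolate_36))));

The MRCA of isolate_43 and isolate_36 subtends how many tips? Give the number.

The MRCA of isolate_43 and isolate_36 is the node subtending (((isolate_22,isolate_37),((isolate_3,((isolate_29,isolate_43),isolate_1)),isolate_50)),(isolate_27,(((isolate_46,isolate_60),isolate_26),isolate_36))).
That clade contains 12 terminal taxa: isolate_1, isolate_22, isolate_26, isolate_27, isolate_29, isolate_3, isolate_36, isolate_37, isolate_43, isolate_46, isolate_50, isolate_60.

12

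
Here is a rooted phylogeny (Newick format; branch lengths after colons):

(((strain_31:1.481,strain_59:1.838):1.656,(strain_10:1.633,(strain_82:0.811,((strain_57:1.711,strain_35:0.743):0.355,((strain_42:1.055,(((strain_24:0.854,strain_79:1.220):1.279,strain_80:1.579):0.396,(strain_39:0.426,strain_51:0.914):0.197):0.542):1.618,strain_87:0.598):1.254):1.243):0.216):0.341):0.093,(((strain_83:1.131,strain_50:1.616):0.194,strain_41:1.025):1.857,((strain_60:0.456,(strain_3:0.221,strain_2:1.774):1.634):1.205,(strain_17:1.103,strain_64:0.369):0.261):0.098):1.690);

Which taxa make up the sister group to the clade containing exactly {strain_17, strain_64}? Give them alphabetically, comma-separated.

strain_2, strain_3, strain_60

The clade containing exactly {strain_17, strain_64} attaches to the tree at the node subtending ((strain_60,(strain_3,strain_2)),(strain_17,strain_64)).
The other lineage descending from that same node — the sister group — is (strain_60,(strain_3,strain_2)); its 3 tips in alphabetical order are the answer.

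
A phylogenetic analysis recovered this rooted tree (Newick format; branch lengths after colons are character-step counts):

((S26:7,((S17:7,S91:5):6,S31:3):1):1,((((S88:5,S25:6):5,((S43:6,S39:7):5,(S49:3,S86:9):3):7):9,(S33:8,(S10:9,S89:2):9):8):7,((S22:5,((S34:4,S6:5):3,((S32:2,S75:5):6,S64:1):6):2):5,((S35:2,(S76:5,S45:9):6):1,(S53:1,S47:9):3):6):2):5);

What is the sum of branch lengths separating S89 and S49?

The path runs S89 → … → MRCA → … → S49; the MRCA is the node subtending (((S88,S25),((S43,S39),(S49,S86))),(S33,(S10,S89))).
Branch lengths along that path: 2 + 9 + 8 + 9 + 7 + 3 + 3 = 41.

41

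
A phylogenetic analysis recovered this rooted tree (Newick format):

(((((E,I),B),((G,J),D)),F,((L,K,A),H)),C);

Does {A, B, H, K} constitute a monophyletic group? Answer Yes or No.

No

The MRCA of the listed taxa subtends ((((E,I),B),((G,J),D)),F,((L,K,A),H)).
That clade also contains D, E, F, G, I, J, L, which are not in the proposed group, so the group is not monophyletic.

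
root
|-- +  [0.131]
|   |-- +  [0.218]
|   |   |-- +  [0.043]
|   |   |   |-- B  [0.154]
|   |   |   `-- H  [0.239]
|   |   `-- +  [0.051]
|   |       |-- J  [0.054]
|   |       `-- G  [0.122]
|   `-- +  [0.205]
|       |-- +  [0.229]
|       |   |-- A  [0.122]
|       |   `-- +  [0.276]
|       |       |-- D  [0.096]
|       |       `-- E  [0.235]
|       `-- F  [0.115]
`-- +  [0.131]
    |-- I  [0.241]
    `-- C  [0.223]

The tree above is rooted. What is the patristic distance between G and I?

The path runs G → … → MRCA → … → I; the MRCA is the root of the tree.
Branch lengths along that path: 0.122 + 0.051 + 0.218 + 0.131 + 0.131 + 0.241 = 0.894.

0.894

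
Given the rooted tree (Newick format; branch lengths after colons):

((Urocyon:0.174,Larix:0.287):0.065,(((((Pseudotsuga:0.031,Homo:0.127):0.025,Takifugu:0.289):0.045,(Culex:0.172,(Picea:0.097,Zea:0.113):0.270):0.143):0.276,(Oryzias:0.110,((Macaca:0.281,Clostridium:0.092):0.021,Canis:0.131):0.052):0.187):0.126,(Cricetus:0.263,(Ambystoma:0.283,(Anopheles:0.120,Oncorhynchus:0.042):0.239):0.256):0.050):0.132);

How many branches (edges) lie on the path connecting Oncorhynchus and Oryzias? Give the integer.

7

The MRCA of Oncorhynchus and Oryzias is the node subtending (((((Pseudotsuga,Homo),Takifugu),(Culex,(Picea,Zea))),(Oryzias,((Macaca,Clostridium),Canis))),(Cricetus,(Ambystoma,(Anopheles,Oncorhynchus)))).
From Oncorhynchus up to that node: 4 branches. From Oryzias up to the same node: 3 branches. Total: 4 + 3 = 7.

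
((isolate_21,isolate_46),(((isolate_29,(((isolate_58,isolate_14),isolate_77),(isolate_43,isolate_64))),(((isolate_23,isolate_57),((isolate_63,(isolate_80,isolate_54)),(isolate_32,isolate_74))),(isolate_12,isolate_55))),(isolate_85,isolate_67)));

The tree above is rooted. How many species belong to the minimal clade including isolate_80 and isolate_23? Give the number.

The MRCA of isolate_80 and isolate_23 is the node subtending ((isolate_23,isolate_57),((isolate_63,(isolate_80,isolate_54)),(isolate_32,isolate_74))).
That clade contains 7 terminal taxa: isolate_23, isolate_32, isolate_54, isolate_57, isolate_63, isolate_74, isolate_80.

7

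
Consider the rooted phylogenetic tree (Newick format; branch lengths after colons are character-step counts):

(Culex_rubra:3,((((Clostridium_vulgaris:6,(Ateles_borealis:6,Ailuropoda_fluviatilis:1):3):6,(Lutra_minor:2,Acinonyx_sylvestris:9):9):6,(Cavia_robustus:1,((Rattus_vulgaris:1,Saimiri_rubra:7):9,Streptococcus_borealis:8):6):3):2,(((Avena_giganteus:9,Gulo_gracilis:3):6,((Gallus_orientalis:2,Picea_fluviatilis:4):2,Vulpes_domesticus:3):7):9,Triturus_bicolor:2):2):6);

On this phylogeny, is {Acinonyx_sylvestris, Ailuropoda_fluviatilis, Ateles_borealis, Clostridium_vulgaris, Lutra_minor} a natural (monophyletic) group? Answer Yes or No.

The most recent common ancestor of these taxa subtends ((Clostridium_vulgaris,(Ateles_borealis,Ailuropoda_fluviatilis)),(Lutra_minor,Acinonyx_sylvestris)).
That clade has exactly 5 tips — every listed taxon and nothing else — so the group is monophyletic.

Yes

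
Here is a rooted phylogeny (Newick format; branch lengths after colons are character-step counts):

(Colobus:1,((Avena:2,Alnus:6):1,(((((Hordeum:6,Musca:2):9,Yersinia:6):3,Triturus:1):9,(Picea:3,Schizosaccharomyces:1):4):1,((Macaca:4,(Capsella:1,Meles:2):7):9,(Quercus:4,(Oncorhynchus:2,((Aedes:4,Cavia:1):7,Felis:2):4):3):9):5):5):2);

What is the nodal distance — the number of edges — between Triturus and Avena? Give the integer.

The MRCA of Triturus and Avena is the node subtending ((Avena,Alnus),(((((Hordeum,Musca),Yersinia),Triturus),(Picea,Schizosaccharomyces)),((Macaca,(Capsella,Meles)),(Quercus,(Oncorhynchus,((Aedes,Cavia),Felis)))))).
From Triturus up to that node: 4 branches. From Avena up to the same node: 2 branches. Total: 4 + 2 = 6.

6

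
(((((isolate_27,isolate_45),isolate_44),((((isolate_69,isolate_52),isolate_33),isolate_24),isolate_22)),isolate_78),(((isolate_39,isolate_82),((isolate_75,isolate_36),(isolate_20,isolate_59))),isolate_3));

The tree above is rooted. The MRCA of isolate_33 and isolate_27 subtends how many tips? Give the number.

8

The MRCA of isolate_33 and isolate_27 is the node subtending (((isolate_27,isolate_45),isolate_44),((((isolate_69,isolate_52),isolate_33),isolate_24),isolate_22)).
That clade contains 8 terminal taxa: isolate_22, isolate_24, isolate_27, isolate_33, isolate_44, isolate_45, isolate_52, isolate_69.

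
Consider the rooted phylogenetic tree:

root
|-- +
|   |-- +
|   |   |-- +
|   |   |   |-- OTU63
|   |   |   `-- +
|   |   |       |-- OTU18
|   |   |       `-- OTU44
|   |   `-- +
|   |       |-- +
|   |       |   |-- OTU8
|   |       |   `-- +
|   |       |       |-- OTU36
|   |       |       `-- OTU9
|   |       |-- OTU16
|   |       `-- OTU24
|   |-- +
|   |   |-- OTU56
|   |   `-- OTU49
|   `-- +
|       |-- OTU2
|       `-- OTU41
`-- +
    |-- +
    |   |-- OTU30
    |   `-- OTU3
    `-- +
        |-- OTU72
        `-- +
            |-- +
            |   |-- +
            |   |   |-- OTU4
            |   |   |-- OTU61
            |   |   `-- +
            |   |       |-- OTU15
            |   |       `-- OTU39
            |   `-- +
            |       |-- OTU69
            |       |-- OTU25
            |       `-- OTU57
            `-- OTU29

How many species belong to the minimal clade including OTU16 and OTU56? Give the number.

12

The MRCA of OTU16 and OTU56 is the node subtending (((OTU63,(OTU18,OTU44)),((OTU8,(OTU36,OTU9)),OTU16,OTU24)),(OTU56,OTU49),(OTU2,OTU41)).
That clade contains 12 terminal taxa: OTU16, OTU18, OTU2, OTU24, OTU36, OTU41, OTU44, OTU49, OTU56, OTU63, OTU8, OTU9.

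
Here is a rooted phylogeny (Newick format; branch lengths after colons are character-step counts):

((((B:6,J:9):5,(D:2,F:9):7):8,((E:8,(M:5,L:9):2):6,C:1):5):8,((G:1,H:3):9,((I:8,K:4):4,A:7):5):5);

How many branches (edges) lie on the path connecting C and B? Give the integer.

5

The MRCA of C and B is the node subtending (((B,J),(D,F)),((E,(M,L)),C)).
From C up to that node: 2 branches. From B up to the same node: 3 branches. Total: 2 + 3 = 5.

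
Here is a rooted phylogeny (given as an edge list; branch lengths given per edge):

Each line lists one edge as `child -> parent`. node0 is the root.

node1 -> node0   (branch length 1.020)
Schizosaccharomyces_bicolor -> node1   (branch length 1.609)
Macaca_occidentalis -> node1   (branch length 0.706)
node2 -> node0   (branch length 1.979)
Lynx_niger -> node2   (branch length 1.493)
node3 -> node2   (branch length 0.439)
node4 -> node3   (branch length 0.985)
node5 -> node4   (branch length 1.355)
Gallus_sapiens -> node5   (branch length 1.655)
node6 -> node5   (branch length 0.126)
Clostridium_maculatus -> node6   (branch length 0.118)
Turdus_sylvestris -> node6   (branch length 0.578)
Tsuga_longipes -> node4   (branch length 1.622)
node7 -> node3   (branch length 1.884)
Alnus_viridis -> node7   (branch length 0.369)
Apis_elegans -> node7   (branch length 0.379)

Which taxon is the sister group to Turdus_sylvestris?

Clostridium_maculatus

Turdus_sylvestris attaches to the tree at the node subtending (Clostridium_maculatus,Turdus_sylvestris).
The other lineage descending from that same node — the sister group — is the single tip Clostridium_maculatus.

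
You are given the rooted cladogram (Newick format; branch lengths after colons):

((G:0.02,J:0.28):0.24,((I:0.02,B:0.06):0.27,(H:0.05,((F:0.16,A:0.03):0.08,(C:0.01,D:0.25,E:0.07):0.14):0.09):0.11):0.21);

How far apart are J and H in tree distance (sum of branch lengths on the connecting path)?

0.89

The path runs J → … → MRCA → … → H; the MRCA is the root of the tree.
Branch lengths along that path: 0.28 + 0.24 + 0.21 + 0.11 + 0.05 = 0.89.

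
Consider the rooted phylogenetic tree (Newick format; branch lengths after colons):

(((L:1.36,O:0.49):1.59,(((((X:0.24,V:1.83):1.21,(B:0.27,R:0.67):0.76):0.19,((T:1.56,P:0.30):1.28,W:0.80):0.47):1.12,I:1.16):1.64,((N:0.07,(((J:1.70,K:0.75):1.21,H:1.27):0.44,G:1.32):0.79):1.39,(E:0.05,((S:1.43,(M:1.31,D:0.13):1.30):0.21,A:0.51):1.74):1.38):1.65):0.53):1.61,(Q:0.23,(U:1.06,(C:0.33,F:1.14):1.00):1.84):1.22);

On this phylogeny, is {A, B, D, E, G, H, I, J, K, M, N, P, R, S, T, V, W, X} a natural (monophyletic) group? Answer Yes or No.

The most recent common ancestor of these taxa subtends (((((X,V),(B,R)),((T,P),W)),I),((N,(((J,K),H),G)),(E,((S,(M,D)),A)))).
That clade has exactly 18 tips — every listed taxon and nothing else — so the group is monophyletic.

Yes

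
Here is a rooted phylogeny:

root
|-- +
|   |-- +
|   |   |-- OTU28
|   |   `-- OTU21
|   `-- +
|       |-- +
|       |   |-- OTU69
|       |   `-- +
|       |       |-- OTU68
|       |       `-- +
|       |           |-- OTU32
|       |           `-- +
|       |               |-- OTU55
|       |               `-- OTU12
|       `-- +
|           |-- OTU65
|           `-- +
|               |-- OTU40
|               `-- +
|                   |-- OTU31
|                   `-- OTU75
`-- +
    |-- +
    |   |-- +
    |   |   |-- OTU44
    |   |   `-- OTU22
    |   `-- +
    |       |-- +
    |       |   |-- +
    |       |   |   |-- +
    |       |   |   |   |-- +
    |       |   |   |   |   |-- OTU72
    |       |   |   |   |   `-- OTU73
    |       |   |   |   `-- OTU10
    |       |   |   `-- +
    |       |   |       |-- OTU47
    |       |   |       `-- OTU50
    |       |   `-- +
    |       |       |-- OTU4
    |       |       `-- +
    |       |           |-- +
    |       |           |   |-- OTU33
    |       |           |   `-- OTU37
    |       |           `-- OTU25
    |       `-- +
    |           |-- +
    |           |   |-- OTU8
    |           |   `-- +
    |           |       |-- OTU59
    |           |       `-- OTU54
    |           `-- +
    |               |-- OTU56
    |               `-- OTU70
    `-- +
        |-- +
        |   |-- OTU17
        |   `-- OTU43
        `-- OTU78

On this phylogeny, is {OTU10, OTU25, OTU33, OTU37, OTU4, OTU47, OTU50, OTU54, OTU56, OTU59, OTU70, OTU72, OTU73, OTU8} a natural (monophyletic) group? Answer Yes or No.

The most recent common ancestor of these taxa subtends (((((OTU72,OTU73),OTU10),(OTU47,OTU50)),(OTU4,((OTU33,OTU37),OTU25))),((OTU8,(OTU59,OTU54)),(OTU56,OTU70))).
That clade has exactly 14 tips — every listed taxon and nothing else — so the group is monophyletic.

Yes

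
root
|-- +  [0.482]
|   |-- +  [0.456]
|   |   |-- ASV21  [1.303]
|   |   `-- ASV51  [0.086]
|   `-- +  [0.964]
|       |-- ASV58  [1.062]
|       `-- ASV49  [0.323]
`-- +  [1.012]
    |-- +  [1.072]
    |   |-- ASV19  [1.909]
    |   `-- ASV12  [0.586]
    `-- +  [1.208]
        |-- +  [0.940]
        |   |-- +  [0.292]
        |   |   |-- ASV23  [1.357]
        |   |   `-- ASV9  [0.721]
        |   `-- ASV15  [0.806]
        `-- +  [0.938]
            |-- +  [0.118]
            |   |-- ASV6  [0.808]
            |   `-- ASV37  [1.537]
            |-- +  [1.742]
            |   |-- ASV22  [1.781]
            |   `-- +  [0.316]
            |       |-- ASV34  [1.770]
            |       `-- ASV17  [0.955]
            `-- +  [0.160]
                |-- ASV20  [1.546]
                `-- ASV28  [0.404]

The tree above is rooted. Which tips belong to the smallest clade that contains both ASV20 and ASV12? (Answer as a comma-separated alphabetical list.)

ASV12, ASV15, ASV17, ASV19, ASV20, ASV22, ASV23, ASV28, ASV34, ASV37, ASV6, ASV9

Tracing ASV20: it sits inside (ASV20,ASV28).
Tracing ASV12: it sits inside (ASV19,ASV12).
The smallest clade enclosing both is ((ASV19,ASV12),(((ASV23,ASV9),ASV15),((ASV6,ASV37),(ASV22,(ASV34,ASV17)),(ASV20,ASV28)))); the answer is its 12 terminal taxa in alphabetical order.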